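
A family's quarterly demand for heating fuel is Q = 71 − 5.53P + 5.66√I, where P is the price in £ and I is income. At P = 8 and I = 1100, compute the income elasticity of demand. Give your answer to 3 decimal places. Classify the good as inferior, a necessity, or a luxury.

0.438 (necessity)

At P = 8, I = 1100: Q = 214.481.
Holding P constant, ∂Q/∂I = 5.66/(2√I) = 0.0853277.
η_I = (∂Q/∂I)·(I/Q) = 0.0853277 × (1100/214.481) = 0.438.
Since 0 < η < 1, this is a necessity.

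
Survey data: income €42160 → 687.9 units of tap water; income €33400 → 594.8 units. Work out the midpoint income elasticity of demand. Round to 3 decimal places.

0.626

ΔQ = 594.8 − 687.9 = -93.1; midpoint Q̄ = (687.9 + 594.8)/2 = 641.35.
ΔI = 33400 − 42160 = -8760; midpoint Ī = (42160 + 33400)/2 = 37780.
η = (ΔQ/Q̄) ÷ (ΔI/Ī) = (-93.1/641.35) ÷ (-8760/37780) = 0.626.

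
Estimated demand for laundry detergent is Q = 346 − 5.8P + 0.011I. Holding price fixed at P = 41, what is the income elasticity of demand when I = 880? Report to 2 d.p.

0.08

At P = 41, I = 880: Q = 117.880.
Holding P constant, ∂Q/∂I = 0.011.
η_I = (∂Q/∂I)·(I/Q) = 0.011 × (880/117.880) = 0.08.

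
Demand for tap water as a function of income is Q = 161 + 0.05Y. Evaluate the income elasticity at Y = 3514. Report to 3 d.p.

At Y = 3514: Q = 336.700.
dQ/dY = 0.05.
η = (dQ/dY)·(Y/Q) = 0.05 × (3514/336.700) = 0.522.

0.522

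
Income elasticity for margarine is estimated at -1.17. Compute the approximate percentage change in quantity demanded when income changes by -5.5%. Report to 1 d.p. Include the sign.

%ΔQ ≈ η × %ΔI = -1.17 × (-5.5%) = 6.4%.

6.4%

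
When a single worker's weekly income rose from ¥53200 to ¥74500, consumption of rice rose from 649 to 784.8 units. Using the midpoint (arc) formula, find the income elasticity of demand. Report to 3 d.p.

0.568

ΔQ = 784.8 − 649 = 135.8; midpoint Q̄ = (649 + 784.8)/2 = 716.9.
ΔI = 74500 − 53200 = 21300; midpoint Ī = (53200 + 74500)/2 = 63850.
η = (ΔQ/Q̄) ÷ (ΔI/Ī) = (135.8/716.9) ÷ (21300/63850) = 0.568.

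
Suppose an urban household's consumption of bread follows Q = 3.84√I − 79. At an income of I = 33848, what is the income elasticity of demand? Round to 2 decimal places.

At I = 33848: Q = 627.477.
dQ/dI = 3.84/(2√I) = 0.010436 at this income.
η = (dQ/dI)·(I/Q) = 0.010436 × (33848/627.477) = 0.56.

0.56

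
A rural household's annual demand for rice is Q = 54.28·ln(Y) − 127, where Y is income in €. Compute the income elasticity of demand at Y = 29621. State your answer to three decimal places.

0.126

At Y = 29621: Q = 431.880.
dQ/dY = 54.28/Y = 0.00183248 at this income.
η = (dQ/dY)·(Y/Q) = 0.00183248 × (29621/431.880) = 0.126.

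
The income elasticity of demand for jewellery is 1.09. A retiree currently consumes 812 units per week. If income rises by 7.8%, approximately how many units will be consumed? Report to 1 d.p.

881.0

%ΔQ ≈ η × %ΔI = 1.09 × 7.8% = 8.502%.
New Q ≈ 812 × (1 + 0.08502) = 881.0.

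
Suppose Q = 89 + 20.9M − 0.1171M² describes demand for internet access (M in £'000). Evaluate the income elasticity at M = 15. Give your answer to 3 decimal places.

At M = 15: Q = 376.1525.
dQ/dM = 20.9 − 0.2342M = 17.38700.
η = (dQ/dM)·(M/Q) = 17.38700 × (15/376.1525) = 0.693.

0.693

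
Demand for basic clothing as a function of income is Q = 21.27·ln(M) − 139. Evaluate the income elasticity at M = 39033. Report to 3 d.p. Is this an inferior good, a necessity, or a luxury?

0.248 (necessity)

At M = 39033: Q = 85.870.
dQ/dM = 21.27/M = 0.000544924 at this income.
η = (dQ/dM)·(M/Q) = 0.000544924 × (39033/85.870) = 0.248.
Since 0 < η < 1, the good is a necessity.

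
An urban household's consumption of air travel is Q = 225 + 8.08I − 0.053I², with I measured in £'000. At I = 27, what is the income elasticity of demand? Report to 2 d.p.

At I = 27: Q = 404.5230.
dQ/dI = 8.08 − 0.106I = 5.21800.
η = (dQ/dI)·(I/Q) = 5.21800 × (27/404.5230) = 0.35.

0.35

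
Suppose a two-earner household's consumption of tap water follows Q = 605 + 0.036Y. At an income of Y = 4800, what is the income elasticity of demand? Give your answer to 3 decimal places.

At Y = 4800: Q = 777.800.
dQ/dY = 0.036.
η = (dQ/dY)·(Y/Q) = 0.036 × (4800/777.800) = 0.222.

0.222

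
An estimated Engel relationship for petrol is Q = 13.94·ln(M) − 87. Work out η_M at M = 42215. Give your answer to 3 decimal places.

At M = 42215: Q = 61.468.
dQ/dM = 13.94/M = 0.000330214 at this income.
η = (dQ/dM)·(M/Q) = 0.000330214 × (42215/61.468) = 0.227.

0.227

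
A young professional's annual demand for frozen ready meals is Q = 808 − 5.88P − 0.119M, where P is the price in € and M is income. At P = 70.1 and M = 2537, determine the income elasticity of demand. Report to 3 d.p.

At P = 70.1, M = 2537: Q = 93.909.
Holding P constant, ∂Q/∂M = −0.119.
η_M = (∂Q/∂M)·(M/Q) = -0.119 × (2537/93.909) = -3.215.

-3.215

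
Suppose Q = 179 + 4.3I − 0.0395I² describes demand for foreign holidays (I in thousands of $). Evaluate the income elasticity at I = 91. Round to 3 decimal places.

At I = 91: Q = 243.2005.
dQ/dI = 4.3 − 0.079I = -2.88900.
η = (dQ/dI)·(I/Q) = -2.88900 × (91/243.2005) = -1.081.

-1.081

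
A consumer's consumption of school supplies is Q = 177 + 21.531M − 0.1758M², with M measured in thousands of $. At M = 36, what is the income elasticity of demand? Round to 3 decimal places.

At M = 36: Q = 724.2792.
dQ/dM = 21.531 − 0.3516M = 8.87340.
η = (dQ/dM)·(M/Q) = 8.87340 × (36/724.2792) = 0.441.

0.441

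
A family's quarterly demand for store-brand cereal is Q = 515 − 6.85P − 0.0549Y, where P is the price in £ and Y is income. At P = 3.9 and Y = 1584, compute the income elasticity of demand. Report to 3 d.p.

-0.217

At P = 3.9, Y = 1584: Q = 401.323.
Holding P constant, ∂Q/∂Y = −0.0549.
η_Y = (∂Q/∂Y)·(Y/Q) = -0.0549 × (1584/401.323) = -0.217.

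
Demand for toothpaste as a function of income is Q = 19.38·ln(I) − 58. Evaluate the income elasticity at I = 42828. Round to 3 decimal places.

At I = 42828: Q = 148.687.
dQ/dI = 19.38/I = 0.000452508 at this income.
η = (dQ/dI)·(I/Q) = 0.000452508 × (42828/148.687) = 0.130.

0.130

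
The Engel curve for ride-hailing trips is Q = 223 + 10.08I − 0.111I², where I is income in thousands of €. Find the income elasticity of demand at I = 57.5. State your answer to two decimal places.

-0.35

At I = 57.5: Q = 435.6063.
dQ/dI = 10.08 − 0.222I = -2.68500.
η = (dQ/dI)·(I/Q) = -2.68500 × (57.5/435.6063) = -0.35.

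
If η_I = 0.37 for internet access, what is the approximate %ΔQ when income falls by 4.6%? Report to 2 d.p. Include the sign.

%ΔQ ≈ η × %ΔI = 0.37 × (-4.6%) = -1.70%.

-1.70%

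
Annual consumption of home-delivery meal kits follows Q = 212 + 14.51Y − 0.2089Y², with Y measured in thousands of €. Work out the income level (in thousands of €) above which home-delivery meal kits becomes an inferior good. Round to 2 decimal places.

34.73

dQ/dY = 14.51 − 0.4178Y.
The good is inferior where dQ/dY < 0. Setting dQ/dY = 0 gives Y = 14.51 / 0.4178 = 34.73.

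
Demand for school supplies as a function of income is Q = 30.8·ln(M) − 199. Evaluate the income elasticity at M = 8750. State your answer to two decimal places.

0.38

At M = 8750: Q = 80.566.
dQ/dM = 30.8/M = 0.00352 at this income.
η = (dQ/dM)·(M/Q) = 0.00352 × (8750/80.566) = 0.38.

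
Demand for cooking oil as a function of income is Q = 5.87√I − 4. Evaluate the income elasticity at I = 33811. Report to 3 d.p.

0.502

At I = 33811: Q = 1075.362.
dQ/dI = 5.87/(2√I) = 0.0159617 at this income.
η = (dQ/dI)·(I/Q) = 0.0159617 × (33811/1075.362) = 0.502.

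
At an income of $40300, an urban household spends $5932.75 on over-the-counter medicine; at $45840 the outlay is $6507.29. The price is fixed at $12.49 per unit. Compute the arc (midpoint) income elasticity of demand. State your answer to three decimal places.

With a constant price, Q₁ = 5932.75/12.49 = 475.000 and Q₂ = 6507.29/12.49 = 521.000 (equivalently, work directly with expenditure since P cancels).
Midpoint %ΔQ = (6507.29 − 5932.75)/6220.02 = 0.09237; midpoint %ΔI = (45840 − 40300)/43070 = 0.12863.
η = 0.09237 / 0.12863 = 0.718.

0.718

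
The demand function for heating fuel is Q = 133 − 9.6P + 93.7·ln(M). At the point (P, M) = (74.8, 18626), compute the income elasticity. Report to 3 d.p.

0.279

At P = 74.8, M = 18626: Q = 336.208.
Holding P constant, ∂Q/∂M = 93.7/M = 0.0050306.
η_M = (∂Q/∂M)·(M/Q) = 0.0050306 × (18626/336.208) = 0.279.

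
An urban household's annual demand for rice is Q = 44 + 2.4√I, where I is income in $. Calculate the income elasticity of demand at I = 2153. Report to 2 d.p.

0.36

At I = 2153: Q = 155.361.
dQ/dI = 2.4/(2√I) = 0.0258618 at this income.
η = (dQ/dI)·(I/Q) = 0.0258618 × (2153/155.361) = 0.36.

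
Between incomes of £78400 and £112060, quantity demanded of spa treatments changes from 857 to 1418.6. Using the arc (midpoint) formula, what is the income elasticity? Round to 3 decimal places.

ΔQ = 1418.6 − 857 = 561.6; midpoint Q̄ = (857 + 1418.6)/2 = 1137.8.
ΔI = 112060 − 78400 = 33660; midpoint Ī = (78400 + 112060)/2 = 95230.
η = (ΔQ/Q̄) ÷ (ΔI/Ī) = (561.6/1137.8) ÷ (33660/95230) = 1.396.

1.396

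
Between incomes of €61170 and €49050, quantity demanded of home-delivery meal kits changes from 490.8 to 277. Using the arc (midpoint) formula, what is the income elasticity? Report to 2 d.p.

ΔQ = 277 − 490.8 = -213.8; midpoint Q̄ = (490.8 + 277)/2 = 383.9.
ΔI = 49050 − 61170 = -12120; midpoint Ī = (61170 + 49050)/2 = 55110.
η = (ΔQ/Q̄) ÷ (ΔI/Ī) = (-213.8/383.9) ÷ (-12120/55110) = 2.53.

2.53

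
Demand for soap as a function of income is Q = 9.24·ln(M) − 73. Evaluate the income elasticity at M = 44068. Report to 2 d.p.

At M = 44068: Q = 25.808.
dQ/dM = 9.24/M = 0.000209676 at this income.
η = (dQ/dM)·(M/Q) = 0.000209676 × (44068/25.808) = 0.36.

0.36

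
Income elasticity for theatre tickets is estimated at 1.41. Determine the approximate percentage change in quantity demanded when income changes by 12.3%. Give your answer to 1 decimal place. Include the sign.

%ΔQ ≈ η × %ΔI = 1.41 × 12.3% = 17.3%.

17.3%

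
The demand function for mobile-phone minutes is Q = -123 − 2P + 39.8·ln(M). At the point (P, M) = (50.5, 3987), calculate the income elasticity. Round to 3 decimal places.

0.376

At P = 50.5, M = 3987: Q = 105.974.
Holding P constant, ∂Q/∂M = 39.8/M = 0.00998244.
η_M = (∂Q/∂M)·(M/Q) = 0.00998244 × (3987/105.974) = 0.376.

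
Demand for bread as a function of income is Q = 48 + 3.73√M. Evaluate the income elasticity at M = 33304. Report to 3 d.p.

At M = 33304: Q = 728.702.
dQ/dM = 3.73/(2√M) = 0.0102195 at this income.
η = (dQ/dM)·(M/Q) = 0.0102195 × (33304/728.702) = 0.467.

0.467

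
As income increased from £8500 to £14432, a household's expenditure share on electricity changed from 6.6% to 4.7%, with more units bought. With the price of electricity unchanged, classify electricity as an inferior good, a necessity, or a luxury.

necessity

Quantity rises but the budget share falls as income rises, so 0 < η < 1.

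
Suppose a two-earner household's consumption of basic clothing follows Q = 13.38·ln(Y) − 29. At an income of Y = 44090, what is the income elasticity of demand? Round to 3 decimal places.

0.117

At Y = 44090: Q = 114.086.
dQ/dY = 13.38/Y = 0.00030347 at this income.
η = (dQ/dY)·(Y/Q) = 0.00030347 × (44090/114.086) = 0.117.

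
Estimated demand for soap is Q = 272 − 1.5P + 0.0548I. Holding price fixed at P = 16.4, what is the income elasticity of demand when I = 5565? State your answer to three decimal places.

At P = 16.4, I = 5565: Q = 552.362.
Holding P constant, ∂Q/∂I = 0.0548.
η_I = (∂Q/∂I)·(I/Q) = 0.0548 × (5565/552.362) = 0.552.

0.552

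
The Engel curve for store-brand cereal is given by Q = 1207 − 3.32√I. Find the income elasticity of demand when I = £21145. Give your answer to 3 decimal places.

-0.333

At I = 21145: Q = 724.228.
dQ/dI = -3.32/(2√I) = -0.0114157 at this income.
η = (dQ/dI)·(I/Q) = -0.0114157 × (21145/724.228) = -0.333.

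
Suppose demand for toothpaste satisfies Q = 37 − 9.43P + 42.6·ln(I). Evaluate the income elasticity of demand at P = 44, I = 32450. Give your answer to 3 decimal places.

At P = 44, I = 32450: Q = 64.586.
Holding P constant, ∂Q/∂I = 42.6/I = 0.00131279.
η_I = (∂Q/∂I)·(I/Q) = 0.00131279 × (32450/64.586) = 0.660.

0.660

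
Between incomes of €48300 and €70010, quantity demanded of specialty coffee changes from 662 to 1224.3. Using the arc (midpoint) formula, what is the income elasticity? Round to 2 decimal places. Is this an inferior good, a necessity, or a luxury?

ΔQ = 1224.3 − 662 = 562.3; midpoint Q̄ = (662 + 1224.3)/2 = 943.15.
ΔI = 70010 − 48300 = 21710; midpoint Ī = (48300 + 70010)/2 = 59155.
η = (ΔQ/Q̄) ÷ (ΔI/Ī) = (562.3/943.15) ÷ (21710/59155) = 1.62.
η > 1 ⇒ luxury.

1.62 (luxury)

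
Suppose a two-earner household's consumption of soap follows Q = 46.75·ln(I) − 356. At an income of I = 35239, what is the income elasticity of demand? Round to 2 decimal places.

At I = 35239: Q = 133.468.
dQ/dI = 46.75/I = 0.00132666 at this income.
η = (dQ/dI)·(I/Q) = 0.00132666 × (35239/133.468) = 0.35.

0.35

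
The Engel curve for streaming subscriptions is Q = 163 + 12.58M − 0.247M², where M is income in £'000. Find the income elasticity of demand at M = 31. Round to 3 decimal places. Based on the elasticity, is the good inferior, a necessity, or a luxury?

-0.269 (inferior good)

At M = 31: Q = 315.6130.
dQ/dM = 12.58 − 0.494M = -2.73400.
η = (dQ/dM)·(M/Q) = -2.73400 × (31/315.6130) = -0.269.
η < 0 ⇒ inferior good.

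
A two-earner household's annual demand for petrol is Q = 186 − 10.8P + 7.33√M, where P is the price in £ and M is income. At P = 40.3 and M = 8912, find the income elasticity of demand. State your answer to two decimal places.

At P = 40.3, M = 8912: Q = 442.737.
Holding P constant, ∂Q/∂M = 7.33/(2√M) = 0.0388228.
η_M = (∂Q/∂M)·(M/Q) = 0.0388228 × (8912/442.737) = 0.78.

0.78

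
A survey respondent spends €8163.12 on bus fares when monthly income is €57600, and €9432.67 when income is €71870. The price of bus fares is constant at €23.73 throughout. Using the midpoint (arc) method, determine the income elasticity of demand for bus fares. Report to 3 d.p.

With a constant price, Q₁ = 8163.12/23.73 = 344.000 and Q₂ = 9432.67/23.73 = 397.500 (equivalently, work directly with expenditure since P cancels).
Midpoint %ΔQ = (9432.67 − 8163.12)/8797.90 = 0.14430; midpoint %ΔI = (71870 − 57600)/64735 = 0.22044.
η = 0.14430 / 0.22044 = 0.655.

0.655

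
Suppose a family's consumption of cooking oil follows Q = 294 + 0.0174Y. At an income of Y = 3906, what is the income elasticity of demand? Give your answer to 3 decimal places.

At Y = 3906: Q = 361.964.
dQ/dY = 0.0174.
η = (dQ/dY)·(Y/Q) = 0.0174 × (3906/361.964) = 0.188.

0.188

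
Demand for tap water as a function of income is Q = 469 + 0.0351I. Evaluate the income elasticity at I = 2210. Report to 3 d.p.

At I = 2210: Q = 546.571.
dQ/dI = 0.0351.
η = (dQ/dI)·(I/Q) = 0.0351 × (2210/546.571) = 0.142.

0.142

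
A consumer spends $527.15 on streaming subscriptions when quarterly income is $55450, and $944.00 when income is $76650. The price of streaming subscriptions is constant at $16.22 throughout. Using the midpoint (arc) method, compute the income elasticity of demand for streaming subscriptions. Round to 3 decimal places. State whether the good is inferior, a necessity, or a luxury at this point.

1.766 (luxury)

With a constant price, Q₁ = 527.15/16.22 = 32.500 and Q₂ = 944.00/16.22 = 58.200 (equivalently, work directly with expenditure since P cancels).
Midpoint %ΔQ = (944.00 − 527.15)/735.58 = 0.56670; midpoint %ΔI = (76650 − 55450)/66050 = 0.32097.
η = 0.56670 / 0.32097 = 1.766.
η > 1 ⇒ luxury.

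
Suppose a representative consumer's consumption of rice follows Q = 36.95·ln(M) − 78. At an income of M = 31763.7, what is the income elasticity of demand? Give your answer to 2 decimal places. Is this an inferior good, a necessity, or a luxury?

0.12 (necessity)

At M = 31763.7: Q = 305.027.
dQ/dM = 36.95/M = 0.00116328 at this income.
η = (dQ/dM)·(M/Q) = 0.00116328 × (31763.7/305.027) = 0.12.
Since 0 < η < 1, the good is a necessity.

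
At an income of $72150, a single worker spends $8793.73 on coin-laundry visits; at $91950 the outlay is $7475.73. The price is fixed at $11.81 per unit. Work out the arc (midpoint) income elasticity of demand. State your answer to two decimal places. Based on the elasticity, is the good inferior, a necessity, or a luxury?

-0.67 (inferior good)

With a constant price, Q₁ = 8793.73/11.81 = 744.600 and Q₂ = 7475.73/11.81 = 633.000 (equivalently, work directly with expenditure since P cancels).
Midpoint %ΔQ = (7475.73 − 8793.73)/8134.73 = -0.16202; midpoint %ΔI = (91950 − 72150)/82050 = 0.24132.
η = -0.16202 / 0.24132 = -0.67.
η < 0 ⇒ inferior good.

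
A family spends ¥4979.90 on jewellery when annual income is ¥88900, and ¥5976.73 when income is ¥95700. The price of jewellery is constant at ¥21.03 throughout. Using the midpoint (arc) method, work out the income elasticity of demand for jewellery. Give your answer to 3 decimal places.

With a constant price, Q₁ = 4979.90/21.03 = 236.800 and Q₂ = 5976.73/21.03 = 284.200 (equivalently, work directly with expenditure since P cancels).
Midpoint %ΔQ = (5976.73 − 4979.90)/5478.32 = 0.18196; midpoint %ΔI = (95700 − 88900)/92300 = 0.07367.
η = 0.18196 / 0.07367 = 2.470.

2.470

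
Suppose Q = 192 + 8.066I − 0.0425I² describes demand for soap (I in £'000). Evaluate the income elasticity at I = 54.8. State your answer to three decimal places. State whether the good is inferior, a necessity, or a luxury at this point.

0.369 (necessity)

At I = 54.8: Q = 506.3876.
dQ/dI = 8.066 − 0.085I = 3.40800.
η = (dQ/dI)·(I/Q) = 3.40800 × (54.8/506.3876) = 0.369.
0 < η < 1 ⇒ necessity.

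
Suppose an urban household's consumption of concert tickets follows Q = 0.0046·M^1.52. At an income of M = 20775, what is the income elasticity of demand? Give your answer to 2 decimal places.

For Q = A·M^β the income elasticity is constant and equal to β.
Here β = 1.52, so η = 1.52.

1.52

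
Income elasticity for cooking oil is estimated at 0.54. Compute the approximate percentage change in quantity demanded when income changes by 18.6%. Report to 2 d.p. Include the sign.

%ΔQ ≈ η × %ΔI = 0.54 × 18.6% = 10.04%.

10.04%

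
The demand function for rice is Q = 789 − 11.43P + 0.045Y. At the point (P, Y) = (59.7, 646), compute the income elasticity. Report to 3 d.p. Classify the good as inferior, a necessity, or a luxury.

At P = 59.7, Y = 646: Q = 135.699.
Holding P constant, ∂Q/∂Y = 0.045.
η_Y = (∂Q/∂Y)·(Y/Q) = 0.045 × (646/135.699) = 0.214.
Since 0 < η < 1, this is a necessity.

0.214 (necessity)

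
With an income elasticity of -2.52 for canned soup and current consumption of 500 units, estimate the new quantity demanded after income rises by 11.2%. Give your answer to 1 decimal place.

358.9

%ΔQ ≈ η × %ΔI = -2.52 × 11.2% = -28.224%.
New Q ≈ 500 × (1 − 0.28224) = 358.9.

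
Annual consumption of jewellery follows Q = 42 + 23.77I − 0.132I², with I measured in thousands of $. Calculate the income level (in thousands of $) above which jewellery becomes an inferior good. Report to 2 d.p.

dQ/dI = 23.77 − 0.264I.
The good is inferior where dQ/dI < 0. Setting dQ/dI = 0 gives I = 23.77 / 0.264 = 90.04.

90.04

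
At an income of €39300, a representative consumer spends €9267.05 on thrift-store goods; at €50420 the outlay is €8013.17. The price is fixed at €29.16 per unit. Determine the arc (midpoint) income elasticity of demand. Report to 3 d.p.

-0.585

With a constant price, Q₁ = 9267.05/29.16 = 317.800 and Q₂ = 8013.17/29.16 = 274.800 (equivalently, work directly with expenditure since P cancels).
Midpoint %ΔQ = (8013.17 − 9267.05)/8640.11 = -0.14512; midpoint %ΔI = (50420 − 39300)/44860 = 0.24788.
η = -0.14512 / 0.24788 = -0.585.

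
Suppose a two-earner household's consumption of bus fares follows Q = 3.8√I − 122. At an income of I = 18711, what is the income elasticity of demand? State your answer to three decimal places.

At I = 18711: Q = 397.795.
dQ/dI = 3.8/(2√I) = 0.0138901 at this income.
η = (dQ/dI)·(I/Q) = 0.0138901 × (18711/397.795) = 0.653.

0.653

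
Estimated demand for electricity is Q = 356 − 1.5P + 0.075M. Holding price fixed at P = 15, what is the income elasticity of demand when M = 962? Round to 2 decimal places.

At P = 15, M = 962: Q = 405.650.
Holding P constant, ∂Q/∂M = 0.075.
η_M = (∂Q/∂M)·(M/Q) = 0.075 × (962/405.650) = 0.18.

0.18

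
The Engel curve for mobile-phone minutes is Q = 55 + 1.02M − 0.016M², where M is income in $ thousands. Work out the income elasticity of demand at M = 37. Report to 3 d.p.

At M = 37: Q = 70.8360.
dQ/dM = 1.02 − 0.032M = -0.16400.
η = (dQ/dM)·(M/Q) = -0.16400 × (37/70.8360) = -0.086.

-0.086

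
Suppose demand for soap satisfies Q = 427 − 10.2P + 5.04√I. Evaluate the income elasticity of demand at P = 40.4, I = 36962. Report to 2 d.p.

At P = 40.4, I = 36962: Q = 983.885.
Holding P constant, ∂Q/∂I = 5.04/(2√I) = 0.0131076.
η_I = (∂Q/∂I)·(I/Q) = 0.0131076 × (36962/983.885) = 0.49.

0.49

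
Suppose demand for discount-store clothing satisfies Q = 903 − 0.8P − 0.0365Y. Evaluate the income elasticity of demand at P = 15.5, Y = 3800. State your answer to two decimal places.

-0.18

At P = 15.5, Y = 3800: Q = 751.900.
Holding P constant, ∂Q/∂Y = −0.0365.
η_Y = (∂Q/∂Y)·(Y/Q) = -0.0365 × (3800/751.900) = -0.18.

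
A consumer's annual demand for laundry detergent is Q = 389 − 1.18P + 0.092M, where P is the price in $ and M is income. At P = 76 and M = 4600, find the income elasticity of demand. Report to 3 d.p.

At P = 76, M = 4600: Q = 722.520.
Holding P constant, ∂Q/∂M = 0.092.
η_M = (∂Q/∂M)·(M/Q) = 0.092 × (4600/722.520) = 0.586.

0.586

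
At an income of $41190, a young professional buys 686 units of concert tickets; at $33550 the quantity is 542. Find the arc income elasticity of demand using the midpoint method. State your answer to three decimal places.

1.147

ΔQ = 542 − 686 = -144; midpoint Q̄ = (686 + 542)/2 = 614.
ΔI = 33550 − 41190 = -7640; midpoint Ī = (41190 + 33550)/2 = 37370.
η = (ΔQ/Q̄) ÷ (ΔI/Ī) = (-144/614) ÷ (-7640/37370) = 1.147.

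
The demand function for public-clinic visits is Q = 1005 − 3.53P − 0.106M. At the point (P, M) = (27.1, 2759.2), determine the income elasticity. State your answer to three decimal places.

At P = 27.1, M = 2759.2: Q = 616.862.
Holding P constant, ∂Q/∂M = −0.106.
η_M = (∂Q/∂M)·(M/Q) = -0.106 × (2759.2/616.862) = -0.474.

-0.474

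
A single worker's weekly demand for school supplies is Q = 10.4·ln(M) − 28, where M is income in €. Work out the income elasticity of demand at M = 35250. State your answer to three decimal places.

0.129

At M = 35250: Q = 80.890.
dQ/dM = 10.4/M = 0.000295035 at this income.
η = (dQ/dM)·(M/Q) = 0.000295035 × (35250/80.890) = 0.129.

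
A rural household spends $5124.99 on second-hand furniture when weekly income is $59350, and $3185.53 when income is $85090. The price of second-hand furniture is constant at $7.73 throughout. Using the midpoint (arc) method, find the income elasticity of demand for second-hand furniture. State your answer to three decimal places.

-1.310

With a constant price, Q₁ = 5124.99/7.73 = 663.000 and Q₂ = 3185.53/7.73 = 412.100 (equivalently, work directly with expenditure since P cancels).
Midpoint %ΔQ = (3185.53 − 5124.99)/4155.26 = -0.46675; midpoint %ΔI = (85090 − 59350)/72220 = 0.35641.
η = -0.46675 / 0.35641 = -1.310.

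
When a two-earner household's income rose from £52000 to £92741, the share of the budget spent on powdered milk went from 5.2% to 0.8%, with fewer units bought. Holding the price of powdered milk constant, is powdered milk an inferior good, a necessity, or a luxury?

inferior good

Quantity demanded falls as income rises, so η < 0.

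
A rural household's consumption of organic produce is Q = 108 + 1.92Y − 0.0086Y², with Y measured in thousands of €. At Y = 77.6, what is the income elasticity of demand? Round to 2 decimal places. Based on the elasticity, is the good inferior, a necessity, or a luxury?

At Y = 77.6: Q = 205.2049.
dQ/dY = 1.92 − 0.0172Y = 0.58528.
η = (dQ/dY)·(Y/Q) = 0.58528 × (77.6/205.2049) = 0.22.
0 < η < 1 ⇒ necessity.

0.22 (necessity)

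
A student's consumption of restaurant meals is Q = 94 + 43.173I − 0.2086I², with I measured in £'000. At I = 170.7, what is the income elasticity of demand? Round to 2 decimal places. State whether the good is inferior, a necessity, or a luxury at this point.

At I = 170.7: Q = 1385.3421.
dQ/dI = 43.173 − 0.4172I = -28.04304.
η = (dQ/dI)·(I/Q) = -28.04304 × (170.7/1385.3421) = -3.46.
η < 0 ⇒ inferior good.

-3.46 (inferior good)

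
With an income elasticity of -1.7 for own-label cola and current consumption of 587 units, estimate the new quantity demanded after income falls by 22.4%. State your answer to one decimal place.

810.5

%ΔQ ≈ η × %ΔI = -1.7 × (-22.4%) = 38.08%.
New Q ≈ 587 × (1 + 0.3808) = 810.5.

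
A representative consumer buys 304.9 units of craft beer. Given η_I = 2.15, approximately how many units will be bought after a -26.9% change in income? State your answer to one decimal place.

%ΔQ ≈ η × %ΔI = 2.15 × (-26.9%) = -57.835%.
New Q ≈ 304.9 × (1 − 0.57835) = 128.6.

128.6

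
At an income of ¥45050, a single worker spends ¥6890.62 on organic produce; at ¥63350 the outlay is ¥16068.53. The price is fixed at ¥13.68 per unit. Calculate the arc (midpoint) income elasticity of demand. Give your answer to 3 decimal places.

2.368

With a constant price, Q₁ = 6890.62/13.68 = 503.700 and Q₂ = 16068.53/13.68 = 1174.600 (equivalently, work directly with expenditure since P cancels).
Midpoint %ΔQ = (16068.53 − 6890.62)/11479.58 = 0.79950; midpoint %ΔI = (63350 − 45050)/54200 = 0.33764.
η = 0.79950 / 0.33764 = 2.368.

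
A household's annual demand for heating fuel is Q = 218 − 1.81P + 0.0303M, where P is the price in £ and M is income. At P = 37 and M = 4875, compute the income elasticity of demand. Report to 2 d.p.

0.49

At P = 37, M = 4875: Q = 298.743.
Holding P constant, ∂Q/∂M = 0.0303.
η_M = (∂Q/∂M)·(M/Q) = 0.0303 × (4875/298.743) = 0.49.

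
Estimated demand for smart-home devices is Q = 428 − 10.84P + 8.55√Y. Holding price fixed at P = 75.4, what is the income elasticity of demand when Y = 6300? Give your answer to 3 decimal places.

At P = 75.4, Y = 6300: Q = 289.299.
Holding P constant, ∂Q/∂Y = 8.55/(2√Y) = 0.0538599.
η_Y = (∂Q/∂Y)·(Y/Q) = 0.0538599 × (6300/289.299) = 1.173.

1.173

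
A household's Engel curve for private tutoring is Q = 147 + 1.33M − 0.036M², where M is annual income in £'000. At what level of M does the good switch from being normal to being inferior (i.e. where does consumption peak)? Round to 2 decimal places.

18.47

dQ/dM = 1.33 − 0.072M.
The good is inferior where dQ/dM < 0. Setting dQ/dM = 0 gives M = 1.33 / 0.072 = 18.47.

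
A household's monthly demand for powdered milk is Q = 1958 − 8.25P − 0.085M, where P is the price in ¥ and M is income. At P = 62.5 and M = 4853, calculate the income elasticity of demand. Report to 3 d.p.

-0.401

At P = 62.5, M = 4853: Q = 1029.870.
Holding P constant, ∂Q/∂M = −0.085.
η_M = (∂Q/∂M)·(M/Q) = -0.085 × (4853/1029.870) = -0.401.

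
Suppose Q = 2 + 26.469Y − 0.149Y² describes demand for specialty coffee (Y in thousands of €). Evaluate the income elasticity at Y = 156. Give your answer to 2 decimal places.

At Y = 156: Q = 505.1000.
dQ/dY = 26.469 − 0.298Y = -20.01900.
η = (dQ/dY)·(Y/Q) = -20.01900 × (156/505.1000) = -6.18.

-6.18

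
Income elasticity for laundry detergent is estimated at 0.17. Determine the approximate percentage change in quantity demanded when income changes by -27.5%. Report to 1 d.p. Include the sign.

-4.7%

%ΔQ ≈ η × %ΔI = 0.17 × (-27.5%) = -4.7%.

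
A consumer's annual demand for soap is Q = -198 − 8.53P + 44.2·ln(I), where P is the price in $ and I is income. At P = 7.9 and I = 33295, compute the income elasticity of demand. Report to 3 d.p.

0.227

At P = 7.9, I = 33295: Q = 194.875.
Holding P constant, ∂Q/∂I = 44.2/I = 0.00132753.
η_I = (∂Q/∂I)·(I/Q) = 0.00132753 × (33295/194.875) = 0.227.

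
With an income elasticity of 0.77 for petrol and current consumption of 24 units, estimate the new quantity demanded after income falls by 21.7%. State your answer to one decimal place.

20.0

%ΔQ ≈ η × %ΔI = 0.77 × (-21.7%) = -16.709%.
New Q ≈ 24 × (1 − 0.16709) = 20.0.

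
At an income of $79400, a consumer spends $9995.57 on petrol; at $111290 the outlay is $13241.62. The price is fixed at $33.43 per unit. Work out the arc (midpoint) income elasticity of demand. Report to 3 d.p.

0.835

With a constant price, Q₁ = 9995.57/33.43 = 299.000 and Q₂ = 13241.62/33.43 = 396.100 (equivalently, work directly with expenditure since P cancels).
Midpoint %ΔQ = (13241.62 − 9995.57)/11618.60 = 0.27938; midpoint %ΔI = (111290 − 79400)/95345 = 0.33447.
η = 0.27938 / 0.33447 = 0.835.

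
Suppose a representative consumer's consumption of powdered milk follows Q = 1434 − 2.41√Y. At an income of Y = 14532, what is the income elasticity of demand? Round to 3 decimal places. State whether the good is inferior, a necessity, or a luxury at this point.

At Y = 14532: Q = 1143.478.
dQ/dY = -2.41/(2√Y) = -0.00999596 at this income.
η = (dQ/dY)·(Y/Q) = -0.00999596 × (14532/1143.478) = -0.127.
Since η < 0, the good is an inferior good.

-0.127 (inferior good)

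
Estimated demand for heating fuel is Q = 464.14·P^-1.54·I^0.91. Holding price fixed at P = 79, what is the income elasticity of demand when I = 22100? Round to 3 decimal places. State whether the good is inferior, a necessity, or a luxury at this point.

For a multiplicative demand Q = A·P^α·I^β, the income elasticity is β everywhere.
Here β = 0.91, so η = 0.910.
Since 0 < η < 1, this is a necessity.

0.910 (necessity)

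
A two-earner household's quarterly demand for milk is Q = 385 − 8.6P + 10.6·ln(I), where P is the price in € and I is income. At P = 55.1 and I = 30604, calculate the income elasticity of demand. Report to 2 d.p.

0.51

At P = 55.1, I = 30604: Q = 20.626.
Holding P constant, ∂Q/∂I = 10.6/I = 0.00034636.
η_I = (∂Q/∂I)·(I/Q) = 0.00034636 × (30604/20.626) = 0.51.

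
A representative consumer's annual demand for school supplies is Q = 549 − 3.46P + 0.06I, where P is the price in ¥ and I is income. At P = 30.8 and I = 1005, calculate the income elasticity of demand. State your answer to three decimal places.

0.120

At P = 30.8, I = 1005: Q = 502.732.
Holding P constant, ∂Q/∂I = 0.06.
η_I = (∂Q/∂I)·(I/Q) = 0.06 × (1005/502.732) = 0.120.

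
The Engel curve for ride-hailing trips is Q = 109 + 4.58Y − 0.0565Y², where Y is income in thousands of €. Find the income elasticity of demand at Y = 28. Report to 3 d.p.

At Y = 28: Q = 192.9440.
dQ/dY = 4.58 − 0.113Y = 1.41600.
η = (dQ/dY)·(Y/Q) = 1.41600 × (28/192.9440) = 0.205.

0.205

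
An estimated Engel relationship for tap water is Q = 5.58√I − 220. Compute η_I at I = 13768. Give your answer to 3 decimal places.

0.753

At I = 13768: Q = 434.741.
dQ/dI = 5.58/(2√I) = 0.0237776 at this income.
η = (dQ/dI)·(I/Q) = 0.0237776 × (13768/434.741) = 0.753.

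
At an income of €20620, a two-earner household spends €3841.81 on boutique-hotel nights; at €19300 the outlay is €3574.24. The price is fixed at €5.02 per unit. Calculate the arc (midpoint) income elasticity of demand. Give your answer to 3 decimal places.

With a constant price, Q₁ = 3841.81/5.02 = 765.301 and Q₂ = 3574.24/5.02 = 712.000 (equivalently, work directly with expenditure since P cancels).
Midpoint %ΔQ = (3574.24 − 3841.81)/3708.02 = -0.07216; midpoint %ΔI = (19300 − 20620)/19960 = -0.06613.
η = -0.07216 / -0.06613 = 1.091.

1.091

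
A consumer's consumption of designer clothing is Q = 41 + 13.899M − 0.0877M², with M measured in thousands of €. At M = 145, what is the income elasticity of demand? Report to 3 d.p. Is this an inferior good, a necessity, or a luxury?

At M = 145: Q = 212.4625.
dQ/dM = 13.899 − 0.1754M = -11.53400.
η = (dQ/dM)·(M/Q) = -11.53400 × (145/212.4625) = -7.872.
η < 0 ⇒ inferior good.

-7.872 (inferior good)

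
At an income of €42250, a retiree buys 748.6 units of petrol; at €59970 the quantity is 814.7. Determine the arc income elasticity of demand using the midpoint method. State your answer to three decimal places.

0.244

ΔQ = 814.7 − 748.6 = 66.1; midpoint Q̄ = (748.6 + 814.7)/2 = 781.65.
ΔI = 59970 − 42250 = 17720; midpoint Ī = (42250 + 59970)/2 = 51110.
η = (ΔQ/Q̄) ÷ (ΔI/Ī) = (66.1/781.65) ÷ (17720/51110) = 0.244.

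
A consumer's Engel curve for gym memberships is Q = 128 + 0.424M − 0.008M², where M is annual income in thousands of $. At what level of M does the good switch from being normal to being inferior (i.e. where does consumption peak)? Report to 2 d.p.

dQ/dM = 0.424 − 0.016M.
The good is inferior where dQ/dM < 0. Setting dQ/dM = 0 gives M = 0.424 / 0.016 = 26.50.

26.50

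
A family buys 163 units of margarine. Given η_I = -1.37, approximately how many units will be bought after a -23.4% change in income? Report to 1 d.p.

%ΔQ ≈ η × %ΔI = -1.37 × (-23.4%) = 32.058%.
New Q ≈ 163 × (1 + 0.32058) = 215.3.

215.3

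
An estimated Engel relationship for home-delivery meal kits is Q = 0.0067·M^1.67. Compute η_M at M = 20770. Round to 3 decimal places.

For Q = A·M^β the income elasticity is constant and equal to β.
Here β = 1.67, so η = 1.670.

1.670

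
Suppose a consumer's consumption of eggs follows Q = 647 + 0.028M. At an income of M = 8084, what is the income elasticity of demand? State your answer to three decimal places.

0.259

At M = 8084: Q = 873.352.
dQ/dM = 0.028.
η = (dQ/dM)·(M/Q) = 0.028 × (8084/873.352) = 0.259.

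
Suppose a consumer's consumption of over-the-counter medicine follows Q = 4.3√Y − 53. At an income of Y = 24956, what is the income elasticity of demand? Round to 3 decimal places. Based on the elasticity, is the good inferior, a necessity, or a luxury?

0.542 (necessity)

At Y = 24956: Q = 626.291.
dQ/dY = 4.3/(2√Y) = 0.0136098 at this income.
η = (dQ/dY)·(Y/Q) = 0.0136098 × (24956/626.291) = 0.542.
Since 0 < η < 1, the good is a necessity.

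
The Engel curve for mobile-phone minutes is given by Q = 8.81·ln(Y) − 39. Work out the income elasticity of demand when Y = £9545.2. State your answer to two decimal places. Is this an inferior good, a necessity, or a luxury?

At Y = 9545.2: Q = 41.733.
dQ/dY = 8.81/Y = 0.000922977 at this income.
η = (dQ/dY)·(Y/Q) = 0.000922977 × (9545.2/41.733) = 0.21.
Since 0 < η < 1, the good is a necessity.

0.21 (necessity)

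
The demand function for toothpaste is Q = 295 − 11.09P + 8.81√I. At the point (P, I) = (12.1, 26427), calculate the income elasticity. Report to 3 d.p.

0.450

At P = 12.1, I = 26427: Q = 1592.998.
Holding P constant, ∂Q/∂I = 8.81/(2√I) = 0.027097.
η_I = (∂Q/∂I)·(I/Q) = 0.027097 × (26427/1592.998) = 0.450.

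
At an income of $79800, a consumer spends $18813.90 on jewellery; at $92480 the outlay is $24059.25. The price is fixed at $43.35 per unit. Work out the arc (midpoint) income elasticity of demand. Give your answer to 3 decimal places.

1.662

With a constant price, Q₁ = 18813.90/43.35 = 434.000 and Q₂ = 24059.25/43.35 = 555.000 (equivalently, work directly with expenditure since P cancels).
Midpoint %ΔQ = (24059.25 − 18813.90)/21436.58 = 0.24469; midpoint %ΔI = (92480 − 79800)/86140 = 0.14720.
η = 0.24469 / 0.14720 = 1.662.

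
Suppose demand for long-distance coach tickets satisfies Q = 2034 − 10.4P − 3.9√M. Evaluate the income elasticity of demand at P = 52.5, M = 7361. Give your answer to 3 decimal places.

At P = 52.5, M = 7361: Q = 1153.395.
Holding P constant, ∂Q/∂M = -3.9/(2√M) = -0.0227283.
η_M = (∂Q/∂M)·(M/Q) = -0.0227283 × (7361/1153.395) = -0.145.

-0.145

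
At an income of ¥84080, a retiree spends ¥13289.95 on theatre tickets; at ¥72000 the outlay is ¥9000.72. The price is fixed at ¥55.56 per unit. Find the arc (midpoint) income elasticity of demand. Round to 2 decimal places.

2.49

With a constant price, Q₁ = 13289.95/55.56 = 239.200 and Q₂ = 9000.72/55.56 = 162.000 (equivalently, work directly with expenditure since P cancels).
Midpoint %ΔQ = (9000.72 − 13289.95)/11145.34 = -0.38485; midpoint %ΔI = (72000 − 84080)/78040 = -0.15479.
η = -0.38485 / -0.15479 = 2.49.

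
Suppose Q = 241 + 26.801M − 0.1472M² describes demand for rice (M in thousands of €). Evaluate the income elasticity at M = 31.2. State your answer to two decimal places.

At M = 31.2: Q = 933.9008.
dQ/dM = 26.801 − 0.2944M = 17.61572.
η = (dQ/dM)·(M/Q) = 17.61572 × (31.2/933.9008) = 0.59.

0.59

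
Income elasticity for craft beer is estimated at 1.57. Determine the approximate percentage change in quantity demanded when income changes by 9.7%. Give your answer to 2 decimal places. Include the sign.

15.23%

%ΔQ ≈ η × %ΔI = 1.57 × 9.7% = 15.23%.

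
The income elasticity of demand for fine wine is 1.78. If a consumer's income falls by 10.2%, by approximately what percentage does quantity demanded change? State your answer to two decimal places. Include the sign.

-18.16%

%ΔQ ≈ η × %ΔI = 1.78 × (-10.2%) = -18.16%.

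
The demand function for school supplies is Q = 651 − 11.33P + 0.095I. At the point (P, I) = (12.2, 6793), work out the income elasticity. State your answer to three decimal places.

At P = 12.2, I = 6793: Q = 1158.109.
Holding P constant, ∂Q/∂I = 0.095.
η_I = (∂Q/∂I)·(I/Q) = 0.095 × (6793/1158.109) = 0.557.

0.557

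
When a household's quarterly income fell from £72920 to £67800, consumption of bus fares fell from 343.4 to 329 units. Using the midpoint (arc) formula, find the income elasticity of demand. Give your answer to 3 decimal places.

0.589

ΔQ = 329 − 343.4 = -14.4; midpoint Q̄ = (343.4 + 329)/2 = 336.2.
ΔI = 67800 − 72920 = -5120; midpoint Ī = (72920 + 67800)/2 = 70360.
η = (ΔQ/Q̄) ÷ (ΔI/Ī) = (-14.4/336.2) ÷ (-5120/70360) = 0.589.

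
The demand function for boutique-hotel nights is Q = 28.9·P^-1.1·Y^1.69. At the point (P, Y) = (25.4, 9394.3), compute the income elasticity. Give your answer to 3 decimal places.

For a multiplicative demand Q = A·P^α·Y^β, the income elasticity is β everywhere.
Here β = 1.69, so η = 1.690.

1.690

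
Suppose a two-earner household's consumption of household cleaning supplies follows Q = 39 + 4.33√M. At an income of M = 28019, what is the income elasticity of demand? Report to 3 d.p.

0.474

At M = 28019: Q = 763.793.
dQ/dM = 4.33/(2√M) = 0.012934 at this income.
η = (dQ/dM)·(M/Q) = 0.012934 × (28019/763.793) = 0.474.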